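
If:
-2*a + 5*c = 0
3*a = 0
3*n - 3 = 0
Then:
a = 0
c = 0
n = 1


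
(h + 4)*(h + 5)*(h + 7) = h^3 + 16*h^2 + 83*h + 140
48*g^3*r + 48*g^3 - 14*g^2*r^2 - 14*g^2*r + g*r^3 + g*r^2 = (-8*g + r)*(-6*g + r)*(g*r + g)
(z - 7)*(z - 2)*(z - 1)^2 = z^4 - 11*z^3 + 33*z^2 - 37*z + 14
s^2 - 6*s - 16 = (s - 8)*(s + 2)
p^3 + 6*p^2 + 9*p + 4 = (p + 1)^2*(p + 4)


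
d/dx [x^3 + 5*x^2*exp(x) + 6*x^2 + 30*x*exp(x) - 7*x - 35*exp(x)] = 5*x^2*exp(x) + 3*x^2 + 40*x*exp(x) + 12*x - 5*exp(x) - 7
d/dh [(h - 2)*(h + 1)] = 2*h - 1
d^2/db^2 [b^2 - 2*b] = 2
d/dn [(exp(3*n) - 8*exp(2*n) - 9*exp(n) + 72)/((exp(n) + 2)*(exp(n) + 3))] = (exp(2*n) + 4*exp(n) - 46)*exp(n)/(exp(2*n) + 4*exp(n) + 4)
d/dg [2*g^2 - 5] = 4*g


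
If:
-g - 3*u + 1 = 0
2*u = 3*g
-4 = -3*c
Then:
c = 4/3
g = 2/11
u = 3/11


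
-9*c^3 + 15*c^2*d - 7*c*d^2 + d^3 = (-3*c + d)^2*(-c + d)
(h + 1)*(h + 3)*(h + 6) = h^3 + 10*h^2 + 27*h + 18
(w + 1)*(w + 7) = w^2 + 8*w + 7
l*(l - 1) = l^2 - l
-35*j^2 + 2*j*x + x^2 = (-5*j + x)*(7*j + x)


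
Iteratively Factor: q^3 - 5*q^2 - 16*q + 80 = (q - 4)*(q^2 - q - 20) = (q - 5)*(q - 4)*(q + 4)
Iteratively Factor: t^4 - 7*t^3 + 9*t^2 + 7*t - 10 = (t - 5)*(t^3 - 2*t^2 - t + 2) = (t - 5)*(t - 2)*(t^2 - 1) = (t - 5)*(t - 2)*(t - 1)*(t + 1)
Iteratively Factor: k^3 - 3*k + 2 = (k - 1)*(k^2 + k - 2) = (k - 1)*(k + 2)*(k - 1)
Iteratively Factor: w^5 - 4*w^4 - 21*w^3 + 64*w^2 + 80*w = (w - 5)*(w^4 + w^3 - 16*w^2 - 16*w) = (w - 5)*(w + 1)*(w^3 - 16*w) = (w - 5)*(w + 1)*(w + 4)*(w^2 - 4*w) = w*(w - 5)*(w + 1)*(w + 4)*(w - 4)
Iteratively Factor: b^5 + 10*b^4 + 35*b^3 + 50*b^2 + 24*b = (b + 1)*(b^4 + 9*b^3 + 26*b^2 + 24*b) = (b + 1)*(b + 3)*(b^3 + 6*b^2 + 8*b) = (b + 1)*(b + 3)*(b + 4)*(b^2 + 2*b) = (b + 1)*(b + 2)*(b + 3)*(b + 4)*(b)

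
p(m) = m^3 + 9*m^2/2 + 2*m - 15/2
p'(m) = 3*m^2 + 9*m + 2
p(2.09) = 25.47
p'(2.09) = 33.91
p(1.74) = 14.87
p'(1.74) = 26.74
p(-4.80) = -24.01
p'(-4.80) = 27.92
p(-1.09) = -5.63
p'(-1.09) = -4.25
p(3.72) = 113.69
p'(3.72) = 77.00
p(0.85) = -1.93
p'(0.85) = 11.82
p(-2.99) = 0.02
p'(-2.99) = 1.91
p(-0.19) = -7.72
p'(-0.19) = 0.40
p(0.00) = -7.50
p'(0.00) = 2.00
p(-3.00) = 0.00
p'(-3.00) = 2.00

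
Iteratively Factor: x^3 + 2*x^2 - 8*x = (x)*(x^2 + 2*x - 8) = x*(x - 2)*(x + 4)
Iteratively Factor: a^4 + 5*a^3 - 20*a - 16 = (a - 2)*(a^3 + 7*a^2 + 14*a + 8) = (a - 2)*(a + 2)*(a^2 + 5*a + 4) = (a - 2)*(a + 2)*(a + 4)*(a + 1)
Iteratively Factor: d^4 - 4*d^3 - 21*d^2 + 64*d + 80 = (d + 4)*(d^3 - 8*d^2 + 11*d + 20) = (d - 5)*(d + 4)*(d^2 - 3*d - 4) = (d - 5)*(d - 4)*(d + 4)*(d + 1)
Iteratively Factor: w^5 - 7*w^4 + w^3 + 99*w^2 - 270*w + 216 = (w - 3)*(w^4 - 4*w^3 - 11*w^2 + 66*w - 72) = (w - 3)^2*(w^3 - w^2 - 14*w + 24) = (w - 3)^3*(w^2 + 2*w - 8) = (w - 3)^3*(w - 2)*(w + 4)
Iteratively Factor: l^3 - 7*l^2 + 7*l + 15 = (l + 1)*(l^2 - 8*l + 15) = (l - 3)*(l + 1)*(l - 5)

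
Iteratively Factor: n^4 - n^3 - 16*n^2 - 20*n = (n + 2)*(n^3 - 3*n^2 - 10*n) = (n + 2)^2*(n^2 - 5*n) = n*(n + 2)^2*(n - 5)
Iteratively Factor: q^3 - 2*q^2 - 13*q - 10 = (q - 5)*(q^2 + 3*q + 2) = (q - 5)*(q + 2)*(q + 1)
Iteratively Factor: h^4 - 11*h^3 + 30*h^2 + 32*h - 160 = (h - 4)*(h^3 - 7*h^2 + 2*h + 40) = (h - 5)*(h - 4)*(h^2 - 2*h - 8) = (h - 5)*(h - 4)^2*(h + 2)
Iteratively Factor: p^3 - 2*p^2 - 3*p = (p + 1)*(p^2 - 3*p) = p*(p + 1)*(p - 3)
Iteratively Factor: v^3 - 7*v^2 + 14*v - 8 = (v - 1)*(v^2 - 6*v + 8) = (v - 4)*(v - 1)*(v - 2)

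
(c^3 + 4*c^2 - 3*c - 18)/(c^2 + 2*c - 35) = (c^3 + 4*c^2 - 3*c - 18)/(c^2 + 2*c - 35)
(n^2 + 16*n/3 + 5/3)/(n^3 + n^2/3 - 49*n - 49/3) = (n + 5)/(n^2 - 49)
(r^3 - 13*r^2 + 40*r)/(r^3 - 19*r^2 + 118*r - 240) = r/(r - 6)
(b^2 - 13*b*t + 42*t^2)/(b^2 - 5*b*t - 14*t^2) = (b - 6*t)/(b + 2*t)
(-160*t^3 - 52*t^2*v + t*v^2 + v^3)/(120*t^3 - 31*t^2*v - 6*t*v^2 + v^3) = (-4*t - v)/(3*t - v)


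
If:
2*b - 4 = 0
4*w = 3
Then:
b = 2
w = 3/4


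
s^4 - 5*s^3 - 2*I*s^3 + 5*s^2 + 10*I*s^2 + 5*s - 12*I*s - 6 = (s - 3)*(s - 2)*(s - I)^2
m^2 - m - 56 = (m - 8)*(m + 7)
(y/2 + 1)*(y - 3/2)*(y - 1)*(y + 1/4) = y^4/2 - y^3/8 - 29*y^2/16 + 17*y/16 + 3/8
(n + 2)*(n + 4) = n^2 + 6*n + 8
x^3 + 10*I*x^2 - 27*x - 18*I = (x + I)*(x + 3*I)*(x + 6*I)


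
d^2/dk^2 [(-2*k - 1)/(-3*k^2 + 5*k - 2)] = 2*((7 - 18*k)*(3*k^2 - 5*k + 2) + (2*k + 1)*(6*k - 5)^2)/(3*k^2 - 5*k + 2)^3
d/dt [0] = 0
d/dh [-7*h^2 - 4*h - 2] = -14*h - 4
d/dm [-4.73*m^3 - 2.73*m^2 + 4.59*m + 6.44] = -14.19*m^2 - 5.46*m + 4.59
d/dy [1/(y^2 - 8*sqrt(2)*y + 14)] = 2*(-y + 4*sqrt(2))/(y^2 - 8*sqrt(2)*y + 14)^2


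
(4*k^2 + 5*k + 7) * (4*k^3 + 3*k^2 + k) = 16*k^5 + 32*k^4 + 47*k^3 + 26*k^2 + 7*k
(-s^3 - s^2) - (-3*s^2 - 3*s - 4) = -s^3 + 2*s^2 + 3*s + 4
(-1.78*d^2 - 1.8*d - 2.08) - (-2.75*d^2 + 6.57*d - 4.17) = 0.97*d^2 - 8.37*d + 2.09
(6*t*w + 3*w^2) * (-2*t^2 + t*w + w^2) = -12*t^3*w + 9*t*w^3 + 3*w^4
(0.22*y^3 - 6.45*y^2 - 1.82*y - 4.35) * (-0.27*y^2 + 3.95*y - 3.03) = -0.0594*y^5 + 2.6105*y^4 - 25.6527*y^3 + 13.529*y^2 - 11.6679*y + 13.1805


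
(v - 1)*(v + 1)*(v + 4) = v^3 + 4*v^2 - v - 4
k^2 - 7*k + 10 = (k - 5)*(k - 2)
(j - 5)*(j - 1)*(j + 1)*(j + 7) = j^4 + 2*j^3 - 36*j^2 - 2*j + 35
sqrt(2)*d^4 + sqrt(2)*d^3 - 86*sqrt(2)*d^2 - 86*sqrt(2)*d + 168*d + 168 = (d - 6*sqrt(2))*(d - sqrt(2))*(d + 7*sqrt(2))*(sqrt(2)*d + sqrt(2))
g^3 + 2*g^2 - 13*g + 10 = (g - 2)*(g - 1)*(g + 5)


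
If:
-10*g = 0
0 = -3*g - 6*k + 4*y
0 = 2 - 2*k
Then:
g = 0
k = 1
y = 3/2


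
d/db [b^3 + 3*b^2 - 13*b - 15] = 3*b^2 + 6*b - 13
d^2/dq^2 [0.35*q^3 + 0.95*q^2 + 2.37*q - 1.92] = 2.1*q + 1.9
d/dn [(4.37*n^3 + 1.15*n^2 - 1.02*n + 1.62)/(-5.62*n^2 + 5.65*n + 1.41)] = (-24.5594*n^4 + 49.381*n^3 + 19.2502*n^2 + 21.4518*n - 10.5912)/(31.5844*n^4 - 63.506*n^3 + 16.0741*n^2 + 15.933*n + 1.9881)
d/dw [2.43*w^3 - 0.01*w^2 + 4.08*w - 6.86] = 7.29*w^2 - 0.02*w + 4.08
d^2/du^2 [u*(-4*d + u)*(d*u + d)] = 2*d*(-4*d + 3*u + 1)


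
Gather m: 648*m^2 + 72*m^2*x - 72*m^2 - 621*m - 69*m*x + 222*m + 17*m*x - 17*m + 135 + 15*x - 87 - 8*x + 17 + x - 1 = m^2*(72*x + 576) + m*(-52*x - 416) + 8*x + 64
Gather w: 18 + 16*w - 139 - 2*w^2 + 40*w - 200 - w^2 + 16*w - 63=-3*w^2 + 72*w - 384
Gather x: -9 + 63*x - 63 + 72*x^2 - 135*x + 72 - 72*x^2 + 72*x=0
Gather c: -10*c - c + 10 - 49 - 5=-11*c - 44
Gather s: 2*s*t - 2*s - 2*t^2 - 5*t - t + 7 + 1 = s*(2*t - 2) - 2*t^2 - 6*t + 8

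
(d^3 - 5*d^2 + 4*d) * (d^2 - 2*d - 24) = d^5 - 7*d^4 - 10*d^3 + 112*d^2 - 96*d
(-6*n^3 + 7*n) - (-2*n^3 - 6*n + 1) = -4*n^3 + 13*n - 1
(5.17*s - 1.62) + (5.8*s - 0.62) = 10.97*s - 2.24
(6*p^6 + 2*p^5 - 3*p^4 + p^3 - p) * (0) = 0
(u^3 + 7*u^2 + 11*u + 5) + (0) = u^3 + 7*u^2 + 11*u + 5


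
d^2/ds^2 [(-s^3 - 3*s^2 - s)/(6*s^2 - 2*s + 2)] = 2*(-8*s^3 + 15*s^2 + 3*s - 2)/(27*s^6 - 27*s^5 + 36*s^4 - 19*s^3 + 12*s^2 - 3*s + 1)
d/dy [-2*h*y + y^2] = -2*h + 2*y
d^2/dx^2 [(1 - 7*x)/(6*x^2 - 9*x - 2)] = 6*(3*(4*x - 3)^2*(7*x - 1) + (42*x - 23)*(-6*x^2 + 9*x + 2))/(-6*x^2 + 9*x + 2)^3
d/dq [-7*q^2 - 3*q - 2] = -14*q - 3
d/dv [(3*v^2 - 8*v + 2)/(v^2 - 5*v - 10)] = (-7*v^2 - 64*v + 90)/(v^4 - 10*v^3 + 5*v^2 + 100*v + 100)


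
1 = 1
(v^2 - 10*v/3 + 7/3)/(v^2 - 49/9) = 3*(v - 1)/(3*v + 7)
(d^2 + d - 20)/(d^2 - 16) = (d + 5)/(d + 4)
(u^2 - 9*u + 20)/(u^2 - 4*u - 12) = (-u^2 + 9*u - 20)/(-u^2 + 4*u + 12)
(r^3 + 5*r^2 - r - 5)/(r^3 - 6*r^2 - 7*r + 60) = (r^3 + 5*r^2 - r - 5)/(r^3 - 6*r^2 - 7*r + 60)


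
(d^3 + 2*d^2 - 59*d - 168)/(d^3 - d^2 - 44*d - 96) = (d + 7)/(d + 4)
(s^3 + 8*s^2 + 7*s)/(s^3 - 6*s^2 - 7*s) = (s + 7)/(s - 7)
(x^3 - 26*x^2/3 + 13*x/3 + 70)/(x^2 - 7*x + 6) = (3*x^2 - 8*x - 35)/(3*(x - 1))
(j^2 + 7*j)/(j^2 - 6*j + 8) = j*(j + 7)/(j^2 - 6*j + 8)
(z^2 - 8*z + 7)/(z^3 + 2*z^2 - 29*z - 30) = (z^2 - 8*z + 7)/(z^3 + 2*z^2 - 29*z - 30)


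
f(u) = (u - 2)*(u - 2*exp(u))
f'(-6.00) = -13.97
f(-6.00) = 48.04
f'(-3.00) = -7.60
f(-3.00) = 15.50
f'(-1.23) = -3.16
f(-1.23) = 5.86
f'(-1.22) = -3.13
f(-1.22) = 5.83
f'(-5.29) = -12.52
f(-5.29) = 38.64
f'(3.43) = -145.20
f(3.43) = -83.40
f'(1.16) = -0.70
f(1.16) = 4.38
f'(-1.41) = -3.64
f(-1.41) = 6.47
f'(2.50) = -33.55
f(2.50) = -10.93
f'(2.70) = -47.19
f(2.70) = -18.94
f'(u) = u + (1 - 2*exp(u))*(u - 2) - 2*exp(u) = -2*u*exp(u) + 2*u + 2*exp(u) - 2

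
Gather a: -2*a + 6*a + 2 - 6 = 4*a - 4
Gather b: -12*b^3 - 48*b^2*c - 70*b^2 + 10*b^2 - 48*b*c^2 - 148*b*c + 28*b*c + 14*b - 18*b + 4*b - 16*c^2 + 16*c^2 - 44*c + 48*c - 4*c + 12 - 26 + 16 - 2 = -12*b^3 + b^2*(-48*c - 60) + b*(-48*c^2 - 120*c)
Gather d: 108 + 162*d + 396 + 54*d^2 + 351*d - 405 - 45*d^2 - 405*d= 9*d^2 + 108*d + 99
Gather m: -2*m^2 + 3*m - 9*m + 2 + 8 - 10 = -2*m^2 - 6*m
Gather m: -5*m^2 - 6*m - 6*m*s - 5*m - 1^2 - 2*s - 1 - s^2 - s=-5*m^2 + m*(-6*s - 11) - s^2 - 3*s - 2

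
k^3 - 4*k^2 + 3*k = k*(k - 3)*(k - 1)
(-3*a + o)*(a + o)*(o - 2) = -3*a^2*o + 6*a^2 - 2*a*o^2 + 4*a*o + o^3 - 2*o^2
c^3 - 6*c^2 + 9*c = c*(c - 3)^2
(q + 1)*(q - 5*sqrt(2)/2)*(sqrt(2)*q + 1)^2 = 2*q^4 - 3*sqrt(2)*q^3 + 2*q^3 - 9*q^2 - 3*sqrt(2)*q^2 - 9*q - 5*sqrt(2)*q/2 - 5*sqrt(2)/2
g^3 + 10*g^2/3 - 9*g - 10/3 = (g - 2)*(g + 1/3)*(g + 5)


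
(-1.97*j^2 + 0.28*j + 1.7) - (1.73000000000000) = -1.97*j^2 + 0.28*j - 0.03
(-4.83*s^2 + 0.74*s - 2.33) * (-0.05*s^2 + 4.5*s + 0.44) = 0.2415*s^4 - 21.772*s^3 + 1.3213*s^2 - 10.1594*s - 1.0252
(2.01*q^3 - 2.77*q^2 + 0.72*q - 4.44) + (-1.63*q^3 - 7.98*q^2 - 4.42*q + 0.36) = 0.38*q^3 - 10.75*q^2 - 3.7*q - 4.08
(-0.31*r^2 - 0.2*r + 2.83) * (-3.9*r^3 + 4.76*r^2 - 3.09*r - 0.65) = 1.209*r^5 - 0.6956*r^4 - 11.0311*r^3 + 14.2903*r^2 - 8.6147*r - 1.8395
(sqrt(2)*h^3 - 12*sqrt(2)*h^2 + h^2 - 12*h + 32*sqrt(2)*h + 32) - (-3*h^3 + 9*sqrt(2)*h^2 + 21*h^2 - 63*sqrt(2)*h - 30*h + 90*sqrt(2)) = sqrt(2)*h^3 + 3*h^3 - 21*sqrt(2)*h^2 - 20*h^2 + 18*h + 95*sqrt(2)*h - 90*sqrt(2) + 32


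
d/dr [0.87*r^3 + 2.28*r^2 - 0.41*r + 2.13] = 2.61*r^2 + 4.56*r - 0.41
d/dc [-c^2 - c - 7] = -2*c - 1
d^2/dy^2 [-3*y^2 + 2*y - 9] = -6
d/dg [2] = 0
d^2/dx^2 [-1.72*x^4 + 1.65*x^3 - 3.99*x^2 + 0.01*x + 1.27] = -20.64*x^2 + 9.9*x - 7.98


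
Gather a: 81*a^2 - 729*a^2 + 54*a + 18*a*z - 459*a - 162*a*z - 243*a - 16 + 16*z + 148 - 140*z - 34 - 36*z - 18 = -648*a^2 + a*(-144*z - 648) - 160*z + 80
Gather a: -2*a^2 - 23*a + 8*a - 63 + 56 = -2*a^2 - 15*a - 7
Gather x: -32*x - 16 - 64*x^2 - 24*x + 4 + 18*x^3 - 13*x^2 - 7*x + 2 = 18*x^3 - 77*x^2 - 63*x - 10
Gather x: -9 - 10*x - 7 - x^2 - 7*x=-x^2 - 17*x - 16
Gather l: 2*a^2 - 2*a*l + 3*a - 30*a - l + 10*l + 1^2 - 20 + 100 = 2*a^2 - 27*a + l*(9 - 2*a) + 81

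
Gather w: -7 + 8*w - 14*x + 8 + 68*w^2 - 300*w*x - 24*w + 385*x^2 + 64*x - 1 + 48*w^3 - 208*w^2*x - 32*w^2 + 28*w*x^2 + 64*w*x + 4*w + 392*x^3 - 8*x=48*w^3 + w^2*(36 - 208*x) + w*(28*x^2 - 236*x - 12) + 392*x^3 + 385*x^2 + 42*x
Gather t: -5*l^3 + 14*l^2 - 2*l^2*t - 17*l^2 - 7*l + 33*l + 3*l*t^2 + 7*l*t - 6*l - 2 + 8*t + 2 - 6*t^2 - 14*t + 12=-5*l^3 - 3*l^2 + 20*l + t^2*(3*l - 6) + t*(-2*l^2 + 7*l - 6) + 12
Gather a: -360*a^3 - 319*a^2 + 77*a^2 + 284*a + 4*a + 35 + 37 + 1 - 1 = -360*a^3 - 242*a^2 + 288*a + 72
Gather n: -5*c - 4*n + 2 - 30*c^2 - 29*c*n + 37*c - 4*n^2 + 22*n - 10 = -30*c^2 + 32*c - 4*n^2 + n*(18 - 29*c) - 8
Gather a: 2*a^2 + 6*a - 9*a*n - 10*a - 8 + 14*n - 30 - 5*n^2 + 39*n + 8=2*a^2 + a*(-9*n - 4) - 5*n^2 + 53*n - 30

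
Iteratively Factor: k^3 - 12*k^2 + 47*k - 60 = (k - 5)*(k^2 - 7*k + 12) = (k - 5)*(k - 4)*(k - 3)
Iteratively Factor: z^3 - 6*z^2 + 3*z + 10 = (z + 1)*(z^2 - 7*z + 10) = (z - 2)*(z + 1)*(z - 5)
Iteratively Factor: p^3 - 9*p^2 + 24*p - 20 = (p - 2)*(p^2 - 7*p + 10) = (p - 2)^2*(p - 5)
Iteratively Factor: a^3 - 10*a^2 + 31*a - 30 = (a - 3)*(a^2 - 7*a + 10) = (a - 3)*(a - 2)*(a - 5)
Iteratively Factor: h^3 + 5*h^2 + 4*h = (h + 4)*(h^2 + h) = (h + 1)*(h + 4)*(h)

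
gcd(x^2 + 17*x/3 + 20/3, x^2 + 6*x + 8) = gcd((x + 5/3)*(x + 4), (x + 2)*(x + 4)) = x + 4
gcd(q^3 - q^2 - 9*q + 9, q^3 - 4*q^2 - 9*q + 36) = q^2 - 9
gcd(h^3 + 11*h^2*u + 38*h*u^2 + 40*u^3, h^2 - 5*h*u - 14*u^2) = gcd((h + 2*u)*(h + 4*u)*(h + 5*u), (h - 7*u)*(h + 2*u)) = h + 2*u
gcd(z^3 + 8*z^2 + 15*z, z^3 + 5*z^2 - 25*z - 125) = z + 5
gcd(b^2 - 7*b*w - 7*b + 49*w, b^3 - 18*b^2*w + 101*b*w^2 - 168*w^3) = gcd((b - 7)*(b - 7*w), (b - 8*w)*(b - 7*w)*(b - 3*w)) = -b + 7*w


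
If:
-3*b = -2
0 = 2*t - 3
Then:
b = 2/3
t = 3/2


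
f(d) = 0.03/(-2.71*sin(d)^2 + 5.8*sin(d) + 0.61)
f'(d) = 0.03*(5.42*sin(d)*cos(d) - 5.8*cos(d))/(-2.71*sin(d)^2 + 5.8*sin(d) + 0.61)^2 = (0.1626*sin(d) - 0.174)*cos(d)/(-2.71*sin(d)^2 + 5.8*sin(d) + 0.61)^2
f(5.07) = -0.00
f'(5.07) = -0.00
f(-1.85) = -0.00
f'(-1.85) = 0.00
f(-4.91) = 0.01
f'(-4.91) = -0.00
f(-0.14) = -0.12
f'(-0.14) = -3.06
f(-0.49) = -0.01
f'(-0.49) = -0.03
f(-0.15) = -0.09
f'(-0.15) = -1.95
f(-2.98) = -0.08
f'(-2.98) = 1.28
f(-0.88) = -0.01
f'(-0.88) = -0.01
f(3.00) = 0.02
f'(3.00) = 0.08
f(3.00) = 0.02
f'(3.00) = 0.08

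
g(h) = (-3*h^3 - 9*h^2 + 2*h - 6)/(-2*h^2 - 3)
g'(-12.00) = 1.52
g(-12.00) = -13.26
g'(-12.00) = 1.52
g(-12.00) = -13.26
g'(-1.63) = 1.01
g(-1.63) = 2.43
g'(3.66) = 1.80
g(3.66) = 8.94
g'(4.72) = 1.68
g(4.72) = 10.78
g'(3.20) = 1.88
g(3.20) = 8.09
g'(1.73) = 2.38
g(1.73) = 5.01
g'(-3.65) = 1.55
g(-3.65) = -0.43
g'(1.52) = 2.47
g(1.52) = 4.50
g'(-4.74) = 1.56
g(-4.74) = -2.12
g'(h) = 4*h*(-3*h^3 - 9*h^2 + 2*h - 6)/(-2*h^2 - 3)^2 + (-9*h^2 - 18*h + 2)/(-2*h^2 - 3) = (6*h^4 + 31*h^2 + 30*h - 6)/(4*h^4 + 12*h^2 + 9)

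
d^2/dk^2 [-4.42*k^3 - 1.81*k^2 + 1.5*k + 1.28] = -26.52*k - 3.62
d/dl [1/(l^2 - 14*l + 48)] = 2*(7 - l)/(l^2 - 14*l + 48)^2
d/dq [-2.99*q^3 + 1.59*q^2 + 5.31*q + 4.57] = -8.97*q^2 + 3.18*q + 5.31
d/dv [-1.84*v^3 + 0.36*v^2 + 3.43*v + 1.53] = -5.52*v^2 + 0.72*v + 3.43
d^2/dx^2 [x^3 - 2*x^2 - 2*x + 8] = 6*x - 4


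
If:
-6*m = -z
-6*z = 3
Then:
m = -1/12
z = -1/2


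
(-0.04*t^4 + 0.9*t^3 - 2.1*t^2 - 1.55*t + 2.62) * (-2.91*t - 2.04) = 0.1164*t^5 - 2.5374*t^4 + 4.275*t^3 + 8.7945*t^2 - 4.4622*t - 5.3448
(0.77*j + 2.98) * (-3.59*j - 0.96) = -2.7643*j^2 - 11.4374*j - 2.8608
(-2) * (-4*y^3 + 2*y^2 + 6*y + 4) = 8*y^3 - 4*y^2 - 12*y - 8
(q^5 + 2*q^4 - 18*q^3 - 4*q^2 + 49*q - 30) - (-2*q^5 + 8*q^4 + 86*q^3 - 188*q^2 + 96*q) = 3*q^5 - 6*q^4 - 104*q^3 + 184*q^2 - 47*q - 30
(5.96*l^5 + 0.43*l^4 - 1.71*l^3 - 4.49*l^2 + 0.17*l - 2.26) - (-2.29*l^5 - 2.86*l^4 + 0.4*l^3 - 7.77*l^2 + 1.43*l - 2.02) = 8.25*l^5 + 3.29*l^4 - 2.11*l^3 + 3.28*l^2 - 1.26*l - 0.24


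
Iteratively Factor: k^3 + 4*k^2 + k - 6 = (k + 3)*(k^2 + k - 2) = (k - 1)*(k + 3)*(k + 2)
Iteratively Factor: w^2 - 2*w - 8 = (w - 4)*(w + 2)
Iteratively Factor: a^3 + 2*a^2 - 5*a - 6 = (a + 1)*(a^2 + a - 6) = (a - 2)*(a + 1)*(a + 3)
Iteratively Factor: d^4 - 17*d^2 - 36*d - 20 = (d + 1)*(d^3 - d^2 - 16*d - 20) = (d + 1)*(d + 2)*(d^2 - 3*d - 10) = (d - 5)*(d + 1)*(d + 2)*(d + 2)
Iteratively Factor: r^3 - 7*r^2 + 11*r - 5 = (r - 5)*(r^2 - 2*r + 1) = (r - 5)*(r - 1)*(r - 1)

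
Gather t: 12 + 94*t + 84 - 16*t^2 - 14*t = -16*t^2 + 80*t + 96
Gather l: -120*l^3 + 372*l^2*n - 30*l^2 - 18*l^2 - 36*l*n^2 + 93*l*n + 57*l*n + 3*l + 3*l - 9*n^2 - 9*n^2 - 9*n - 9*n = -120*l^3 + l^2*(372*n - 48) + l*(-36*n^2 + 150*n + 6) - 18*n^2 - 18*n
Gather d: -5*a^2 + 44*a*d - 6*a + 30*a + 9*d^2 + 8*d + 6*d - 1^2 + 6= -5*a^2 + 24*a + 9*d^2 + d*(44*a + 14) + 5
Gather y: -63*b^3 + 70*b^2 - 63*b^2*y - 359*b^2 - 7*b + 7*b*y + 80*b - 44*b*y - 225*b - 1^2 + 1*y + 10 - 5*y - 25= -63*b^3 - 289*b^2 - 152*b + y*(-63*b^2 - 37*b - 4) - 16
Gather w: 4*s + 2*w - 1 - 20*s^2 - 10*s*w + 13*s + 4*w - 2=-20*s^2 + 17*s + w*(6 - 10*s) - 3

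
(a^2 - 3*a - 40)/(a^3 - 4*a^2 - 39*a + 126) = (a^2 - 3*a - 40)/(a^3 - 4*a^2 - 39*a + 126)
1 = 1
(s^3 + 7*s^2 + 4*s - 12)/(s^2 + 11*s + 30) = (s^2 + s - 2)/(s + 5)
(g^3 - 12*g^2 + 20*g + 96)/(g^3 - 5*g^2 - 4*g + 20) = (g^2 - 14*g + 48)/(g^2 - 7*g + 10)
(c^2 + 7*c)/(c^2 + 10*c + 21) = c/(c + 3)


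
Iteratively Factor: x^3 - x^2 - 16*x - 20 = (x + 2)*(x^2 - 3*x - 10) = (x - 5)*(x + 2)*(x + 2)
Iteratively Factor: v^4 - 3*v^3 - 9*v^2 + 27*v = (v + 3)*(v^3 - 6*v^2 + 9*v) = (v - 3)*(v + 3)*(v^2 - 3*v) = (v - 3)^2*(v + 3)*(v)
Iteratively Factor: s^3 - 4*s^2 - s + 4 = (s - 1)*(s^2 - 3*s - 4) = (s - 4)*(s - 1)*(s + 1)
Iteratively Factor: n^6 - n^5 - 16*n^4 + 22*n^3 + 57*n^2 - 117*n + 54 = (n - 2)*(n^5 + n^4 - 14*n^3 - 6*n^2 + 45*n - 27) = (n - 2)*(n + 3)*(n^4 - 2*n^3 - 8*n^2 + 18*n - 9) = (n - 2)*(n + 3)^2*(n^3 - 5*n^2 + 7*n - 3) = (n - 3)*(n - 2)*(n + 3)^2*(n^2 - 2*n + 1) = (n - 3)*(n - 2)*(n - 1)*(n + 3)^2*(n - 1)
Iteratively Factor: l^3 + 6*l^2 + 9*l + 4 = (l + 1)*(l^2 + 5*l + 4) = (l + 1)*(l + 4)*(l + 1)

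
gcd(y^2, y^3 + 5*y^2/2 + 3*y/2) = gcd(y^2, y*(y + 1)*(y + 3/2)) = y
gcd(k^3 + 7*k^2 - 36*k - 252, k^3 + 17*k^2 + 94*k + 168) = k^2 + 13*k + 42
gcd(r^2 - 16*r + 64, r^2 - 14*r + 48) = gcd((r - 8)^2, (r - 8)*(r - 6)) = r - 8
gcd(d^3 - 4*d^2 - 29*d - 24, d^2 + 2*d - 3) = d + 3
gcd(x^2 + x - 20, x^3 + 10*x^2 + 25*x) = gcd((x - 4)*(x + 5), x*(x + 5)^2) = x + 5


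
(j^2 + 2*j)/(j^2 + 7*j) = (j + 2)/(j + 7)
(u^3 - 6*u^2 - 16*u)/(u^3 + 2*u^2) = (u - 8)/u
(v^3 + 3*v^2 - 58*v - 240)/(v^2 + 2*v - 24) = (v^2 - 3*v - 40)/(v - 4)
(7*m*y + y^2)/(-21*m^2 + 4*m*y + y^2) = y/(-3*m + y)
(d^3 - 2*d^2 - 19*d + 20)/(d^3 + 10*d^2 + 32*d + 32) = (d^2 - 6*d + 5)/(d^2 + 6*d + 8)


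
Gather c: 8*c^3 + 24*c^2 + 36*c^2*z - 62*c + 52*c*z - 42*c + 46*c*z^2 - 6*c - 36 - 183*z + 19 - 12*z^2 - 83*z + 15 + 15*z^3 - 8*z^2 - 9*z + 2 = 8*c^3 + c^2*(36*z + 24) + c*(46*z^2 + 52*z - 110) + 15*z^3 - 20*z^2 - 275*z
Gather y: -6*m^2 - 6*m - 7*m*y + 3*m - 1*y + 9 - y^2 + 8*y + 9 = -6*m^2 - 3*m - y^2 + y*(7 - 7*m) + 18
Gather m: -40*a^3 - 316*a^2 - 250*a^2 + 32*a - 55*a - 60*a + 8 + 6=-40*a^3 - 566*a^2 - 83*a + 14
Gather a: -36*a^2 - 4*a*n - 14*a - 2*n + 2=-36*a^2 + a*(-4*n - 14) - 2*n + 2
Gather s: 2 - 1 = 1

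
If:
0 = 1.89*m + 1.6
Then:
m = -0.85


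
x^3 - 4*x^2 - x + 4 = (x - 4)*(x - 1)*(x + 1)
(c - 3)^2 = c^2 - 6*c + 9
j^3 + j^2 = j^2*(j + 1)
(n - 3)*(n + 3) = n^2 - 9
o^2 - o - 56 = (o - 8)*(o + 7)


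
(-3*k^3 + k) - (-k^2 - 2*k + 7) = -3*k^3 + k^2 + 3*k - 7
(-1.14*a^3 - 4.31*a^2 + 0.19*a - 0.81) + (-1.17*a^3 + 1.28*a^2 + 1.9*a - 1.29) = -2.31*a^3 - 3.03*a^2 + 2.09*a - 2.1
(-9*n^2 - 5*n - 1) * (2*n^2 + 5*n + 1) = -18*n^4 - 55*n^3 - 36*n^2 - 10*n - 1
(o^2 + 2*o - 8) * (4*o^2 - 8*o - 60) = 4*o^4 - 108*o^2 - 56*o + 480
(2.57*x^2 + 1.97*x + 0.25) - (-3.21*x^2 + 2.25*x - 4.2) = 5.78*x^2 - 0.28*x + 4.45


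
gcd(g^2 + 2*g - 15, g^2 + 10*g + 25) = g + 5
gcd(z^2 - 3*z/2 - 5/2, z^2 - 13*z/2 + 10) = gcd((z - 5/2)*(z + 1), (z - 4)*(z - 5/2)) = z - 5/2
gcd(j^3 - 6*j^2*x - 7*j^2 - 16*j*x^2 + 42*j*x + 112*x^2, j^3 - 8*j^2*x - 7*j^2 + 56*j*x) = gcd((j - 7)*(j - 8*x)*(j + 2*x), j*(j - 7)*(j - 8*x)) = -j^2 + 8*j*x + 7*j - 56*x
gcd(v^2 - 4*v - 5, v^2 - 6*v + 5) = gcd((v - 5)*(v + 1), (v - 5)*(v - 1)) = v - 5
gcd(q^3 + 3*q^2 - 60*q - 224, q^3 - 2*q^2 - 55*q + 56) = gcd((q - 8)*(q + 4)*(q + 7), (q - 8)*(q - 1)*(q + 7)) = q^2 - q - 56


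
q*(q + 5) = q^2 + 5*q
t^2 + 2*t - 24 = (t - 4)*(t + 6)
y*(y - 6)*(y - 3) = y^3 - 9*y^2 + 18*y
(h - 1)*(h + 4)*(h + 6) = h^3 + 9*h^2 + 14*h - 24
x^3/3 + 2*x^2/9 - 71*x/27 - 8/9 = (x/3 + 1)*(x - 8/3)*(x + 1/3)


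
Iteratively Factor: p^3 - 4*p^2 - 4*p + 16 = (p - 2)*(p^2 - 2*p - 8) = (p - 4)*(p - 2)*(p + 2)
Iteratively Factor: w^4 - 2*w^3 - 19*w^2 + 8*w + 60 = (w + 3)*(w^3 - 5*w^2 - 4*w + 20) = (w + 2)*(w + 3)*(w^2 - 7*w + 10) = (w - 5)*(w + 2)*(w + 3)*(w - 2)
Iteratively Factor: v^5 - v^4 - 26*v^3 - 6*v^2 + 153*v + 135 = (v + 3)*(v^4 - 4*v^3 - 14*v^2 + 36*v + 45) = (v - 5)*(v + 3)*(v^3 + v^2 - 9*v - 9) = (v - 5)*(v + 1)*(v + 3)*(v^2 - 9) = (v - 5)*(v - 3)*(v + 1)*(v + 3)*(v + 3)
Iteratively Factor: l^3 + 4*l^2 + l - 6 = (l - 1)*(l^2 + 5*l + 6) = (l - 1)*(l + 2)*(l + 3)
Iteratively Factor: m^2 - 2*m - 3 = (m + 1)*(m - 3)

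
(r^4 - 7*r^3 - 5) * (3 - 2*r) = -2*r^5 + 17*r^4 - 21*r^3 + 10*r - 15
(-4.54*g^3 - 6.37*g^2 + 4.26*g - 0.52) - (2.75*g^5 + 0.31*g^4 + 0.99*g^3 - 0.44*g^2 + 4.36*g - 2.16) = -2.75*g^5 - 0.31*g^4 - 5.53*g^3 - 5.93*g^2 - 0.100000000000001*g + 1.64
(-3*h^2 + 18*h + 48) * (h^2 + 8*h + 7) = -3*h^4 - 6*h^3 + 171*h^2 + 510*h + 336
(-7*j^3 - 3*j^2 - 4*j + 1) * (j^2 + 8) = -7*j^5 - 3*j^4 - 60*j^3 - 23*j^2 - 32*j + 8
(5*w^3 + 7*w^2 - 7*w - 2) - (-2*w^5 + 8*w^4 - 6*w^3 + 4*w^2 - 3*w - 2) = 2*w^5 - 8*w^4 + 11*w^3 + 3*w^2 - 4*w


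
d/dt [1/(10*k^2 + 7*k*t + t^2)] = (-7*k - 2*t)/(10*k^2 + 7*k*t + t^2)^2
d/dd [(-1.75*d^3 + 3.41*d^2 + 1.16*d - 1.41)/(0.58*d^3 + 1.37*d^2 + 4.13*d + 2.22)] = (-4.44089209850063e-16*d^5 - 4.3753*d^4 - 15.8006*d^3 + 3.2925*d^2 + 19.0038*d + 8.3985)/(0.3364*d^6 + 1.5892*d^5 + 6.6677*d^4 + 13.8914*d^3 + 23.1397*d^2 + 18.3372*d + 4.9284)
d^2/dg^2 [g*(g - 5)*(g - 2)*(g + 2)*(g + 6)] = 20*g^3 + 12*g^2 - 204*g - 8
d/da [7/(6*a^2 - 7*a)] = 7*(7 - 12*a)/(a^2*(6*a - 7)^2)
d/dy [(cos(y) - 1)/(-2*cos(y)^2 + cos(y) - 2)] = (4*cos(y) - cos(2*y))*sin(y)/(-cos(y) + cos(2*y) + 3)^2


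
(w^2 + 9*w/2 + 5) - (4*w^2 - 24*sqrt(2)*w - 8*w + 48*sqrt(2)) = -3*w^2 + 25*w/2 + 24*sqrt(2)*w - 48*sqrt(2) + 5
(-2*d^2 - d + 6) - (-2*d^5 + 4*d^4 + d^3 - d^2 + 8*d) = 2*d^5 - 4*d^4 - d^3 - d^2 - 9*d + 6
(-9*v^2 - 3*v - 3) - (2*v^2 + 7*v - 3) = -11*v^2 - 10*v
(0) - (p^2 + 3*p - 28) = -p^2 - 3*p + 28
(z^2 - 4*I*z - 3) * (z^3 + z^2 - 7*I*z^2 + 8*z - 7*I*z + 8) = z^5 + z^4 - 11*I*z^4 - 23*z^3 - 11*I*z^3 - 23*z^2 - 11*I*z^2 - 24*z - 11*I*z - 24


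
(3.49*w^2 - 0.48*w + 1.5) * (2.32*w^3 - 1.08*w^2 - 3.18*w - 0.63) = 8.0968*w^5 - 4.8828*w^4 - 7.0998*w^3 - 2.2923*w^2 - 4.4676*w - 0.945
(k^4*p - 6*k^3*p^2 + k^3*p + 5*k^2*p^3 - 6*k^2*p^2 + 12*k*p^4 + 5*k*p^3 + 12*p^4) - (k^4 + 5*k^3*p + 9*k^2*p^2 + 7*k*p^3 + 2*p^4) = k^4*p - k^4 - 6*k^3*p^2 - 4*k^3*p + 5*k^2*p^3 - 15*k^2*p^2 + 12*k*p^4 - 2*k*p^3 + 10*p^4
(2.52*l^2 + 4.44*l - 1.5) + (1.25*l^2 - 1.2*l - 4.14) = 3.77*l^2 + 3.24*l - 5.64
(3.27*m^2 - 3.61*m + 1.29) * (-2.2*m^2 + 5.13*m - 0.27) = -7.194*m^4 + 24.7171*m^3 - 22.2402*m^2 + 7.5924*m - 0.3483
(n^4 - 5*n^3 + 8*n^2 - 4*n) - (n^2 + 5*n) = n^4 - 5*n^3 + 7*n^2 - 9*n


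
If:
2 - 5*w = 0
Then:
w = 2/5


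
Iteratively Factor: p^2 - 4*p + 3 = (p - 1)*(p - 3)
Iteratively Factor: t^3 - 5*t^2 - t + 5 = (t + 1)*(t^2 - 6*t + 5) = (t - 1)*(t + 1)*(t - 5)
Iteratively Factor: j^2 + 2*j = (j + 2)*(j)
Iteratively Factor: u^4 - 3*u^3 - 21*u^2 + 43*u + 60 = (u + 4)*(u^3 - 7*u^2 + 7*u + 15) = (u - 5)*(u + 4)*(u^2 - 2*u - 3) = (u - 5)*(u - 3)*(u + 4)*(u + 1)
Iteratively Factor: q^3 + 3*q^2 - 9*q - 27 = (q + 3)*(q^2 - 9) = (q + 3)^2*(q - 3)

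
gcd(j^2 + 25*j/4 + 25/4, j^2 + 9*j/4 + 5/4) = j + 5/4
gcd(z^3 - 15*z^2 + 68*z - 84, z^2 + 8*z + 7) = 1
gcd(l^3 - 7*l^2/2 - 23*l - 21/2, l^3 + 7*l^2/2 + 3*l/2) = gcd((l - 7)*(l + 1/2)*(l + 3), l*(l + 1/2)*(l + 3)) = l^2 + 7*l/2 + 3/2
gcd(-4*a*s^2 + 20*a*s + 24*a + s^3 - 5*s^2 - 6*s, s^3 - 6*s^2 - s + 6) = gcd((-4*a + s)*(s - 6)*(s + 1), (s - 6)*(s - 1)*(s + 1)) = s^2 - 5*s - 6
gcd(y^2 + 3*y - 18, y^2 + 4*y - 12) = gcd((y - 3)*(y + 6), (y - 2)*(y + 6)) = y + 6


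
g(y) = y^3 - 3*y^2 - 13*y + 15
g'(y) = 3*y^2 - 6*y - 13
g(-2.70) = 8.55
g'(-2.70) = 25.07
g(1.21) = -3.35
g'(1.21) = -15.87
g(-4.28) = -62.72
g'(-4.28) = 67.64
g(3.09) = -24.31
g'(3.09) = -2.90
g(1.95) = -14.34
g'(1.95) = -13.29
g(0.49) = 8.03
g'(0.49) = -15.22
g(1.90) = -13.67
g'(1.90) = -13.57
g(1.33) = -5.24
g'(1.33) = -15.67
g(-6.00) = -231.00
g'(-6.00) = 131.00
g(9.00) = 384.00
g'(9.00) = 176.00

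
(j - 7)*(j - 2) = j^2 - 9*j + 14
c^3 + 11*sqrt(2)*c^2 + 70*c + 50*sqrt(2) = (c + sqrt(2))*(c + 5*sqrt(2))^2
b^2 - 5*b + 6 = (b - 3)*(b - 2)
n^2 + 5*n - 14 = (n - 2)*(n + 7)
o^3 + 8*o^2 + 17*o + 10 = (o + 1)*(o + 2)*(o + 5)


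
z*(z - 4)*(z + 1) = z^3 - 3*z^2 - 4*z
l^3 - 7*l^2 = l^2*(l - 7)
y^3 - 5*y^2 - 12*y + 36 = (y - 6)*(y - 2)*(y + 3)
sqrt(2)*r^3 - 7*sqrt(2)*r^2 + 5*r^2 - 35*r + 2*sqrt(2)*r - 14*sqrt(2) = (r - 7)*(r + 2*sqrt(2))*(sqrt(2)*r + 1)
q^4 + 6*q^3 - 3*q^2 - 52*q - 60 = (q - 3)*(q + 2)^2*(q + 5)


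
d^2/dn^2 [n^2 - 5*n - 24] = 2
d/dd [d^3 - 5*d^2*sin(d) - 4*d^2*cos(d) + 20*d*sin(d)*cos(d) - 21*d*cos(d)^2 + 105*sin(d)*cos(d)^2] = 4*d^2*sin(d) - 5*d^2*cos(d) + 3*d^2 - 10*d*sin(d) + 21*d*sin(2*d) - 8*d*cos(d) + 20*d*cos(2*d) + 10*sin(2*d) + 105*cos(d)/4 - 21*cos(2*d)/2 + 315*cos(3*d)/4 - 21/2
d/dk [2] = 0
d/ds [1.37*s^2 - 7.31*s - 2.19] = 2.74*s - 7.31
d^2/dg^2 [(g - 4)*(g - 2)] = 2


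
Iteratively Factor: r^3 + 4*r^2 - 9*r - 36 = (r + 4)*(r^2 - 9) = (r + 3)*(r + 4)*(r - 3)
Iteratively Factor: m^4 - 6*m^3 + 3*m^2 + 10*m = (m)*(m^3 - 6*m^2 + 3*m + 10) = m*(m - 5)*(m^2 - m - 2) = m*(m - 5)*(m - 2)*(m + 1)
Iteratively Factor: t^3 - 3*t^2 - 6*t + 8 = (t - 1)*(t^2 - 2*t - 8) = (t - 4)*(t - 1)*(t + 2)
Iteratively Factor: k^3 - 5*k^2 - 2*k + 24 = (k + 2)*(k^2 - 7*k + 12) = (k - 4)*(k + 2)*(k - 3)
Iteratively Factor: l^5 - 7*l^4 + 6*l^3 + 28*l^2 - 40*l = (l - 5)*(l^4 - 2*l^3 - 4*l^2 + 8*l) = (l - 5)*(l + 2)*(l^3 - 4*l^2 + 4*l) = l*(l - 5)*(l + 2)*(l^2 - 4*l + 4) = l*(l - 5)*(l - 2)*(l + 2)*(l - 2)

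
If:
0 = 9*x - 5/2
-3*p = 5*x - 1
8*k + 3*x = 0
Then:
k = -5/48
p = -7/54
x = 5/18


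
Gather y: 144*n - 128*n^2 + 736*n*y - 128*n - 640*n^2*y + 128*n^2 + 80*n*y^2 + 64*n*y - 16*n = 80*n*y^2 + y*(-640*n^2 + 800*n)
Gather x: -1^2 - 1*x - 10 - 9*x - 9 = -10*x - 20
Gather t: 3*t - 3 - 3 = 3*t - 6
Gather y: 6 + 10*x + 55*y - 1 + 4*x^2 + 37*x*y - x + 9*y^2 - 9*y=4*x^2 + 9*x + 9*y^2 + y*(37*x + 46) + 5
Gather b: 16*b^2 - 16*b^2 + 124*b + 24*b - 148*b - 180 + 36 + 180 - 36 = 0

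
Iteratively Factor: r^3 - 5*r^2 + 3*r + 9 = (r - 3)*(r^2 - 2*r - 3) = (r - 3)^2*(r + 1)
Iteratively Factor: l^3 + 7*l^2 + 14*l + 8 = (l + 1)*(l^2 + 6*l + 8) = (l + 1)*(l + 2)*(l + 4)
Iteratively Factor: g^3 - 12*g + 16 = (g - 2)*(g^2 + 2*g - 8) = (g - 2)*(g + 4)*(g - 2)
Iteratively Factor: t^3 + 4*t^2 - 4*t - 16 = (t + 4)*(t^2 - 4) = (t - 2)*(t + 4)*(t + 2)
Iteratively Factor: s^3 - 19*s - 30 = (s - 5)*(s^2 + 5*s + 6) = (s - 5)*(s + 2)*(s + 3)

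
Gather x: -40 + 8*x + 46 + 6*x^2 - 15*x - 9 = 6*x^2 - 7*x - 3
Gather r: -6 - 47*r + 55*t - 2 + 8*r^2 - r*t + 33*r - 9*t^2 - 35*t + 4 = 8*r^2 + r*(-t - 14) - 9*t^2 + 20*t - 4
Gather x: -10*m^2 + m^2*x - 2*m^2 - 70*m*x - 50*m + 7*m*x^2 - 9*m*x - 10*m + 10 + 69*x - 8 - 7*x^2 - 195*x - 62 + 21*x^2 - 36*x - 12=-12*m^2 - 60*m + x^2*(7*m + 14) + x*(m^2 - 79*m - 162) - 72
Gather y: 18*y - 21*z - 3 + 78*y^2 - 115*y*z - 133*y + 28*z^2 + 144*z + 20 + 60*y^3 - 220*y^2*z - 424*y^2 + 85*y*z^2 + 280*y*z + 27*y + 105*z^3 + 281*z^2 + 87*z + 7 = 60*y^3 + y^2*(-220*z - 346) + y*(85*z^2 + 165*z - 88) + 105*z^3 + 309*z^2 + 210*z + 24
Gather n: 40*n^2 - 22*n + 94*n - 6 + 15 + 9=40*n^2 + 72*n + 18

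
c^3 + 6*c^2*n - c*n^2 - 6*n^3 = (c - n)*(c + n)*(c + 6*n)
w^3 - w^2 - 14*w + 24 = (w - 3)*(w - 2)*(w + 4)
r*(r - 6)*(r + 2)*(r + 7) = r^4 + 3*r^3 - 40*r^2 - 84*r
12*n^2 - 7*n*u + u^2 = (-4*n + u)*(-3*n + u)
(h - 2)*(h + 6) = h^2 + 4*h - 12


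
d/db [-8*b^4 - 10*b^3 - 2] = b^2*(-32*b - 30)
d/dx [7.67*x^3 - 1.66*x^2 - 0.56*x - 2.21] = 23.01*x^2 - 3.32*x - 0.56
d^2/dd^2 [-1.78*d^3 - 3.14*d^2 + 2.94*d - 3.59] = -10.68*d - 6.28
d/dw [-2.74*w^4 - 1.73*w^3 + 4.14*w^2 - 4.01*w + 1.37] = -10.96*w^3 - 5.19*w^2 + 8.28*w - 4.01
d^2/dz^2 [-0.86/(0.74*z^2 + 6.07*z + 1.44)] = (0.941872*z^2 + 7.725896*z - 0.86*(1.48*z + 6.07)*(2.96*z + 12.14) + 1.832832)/(0.74*z^2 + 6.07*z + 1.44)^3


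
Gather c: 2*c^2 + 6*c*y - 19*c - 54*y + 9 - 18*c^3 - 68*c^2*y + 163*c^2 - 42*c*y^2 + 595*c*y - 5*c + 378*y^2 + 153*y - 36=-18*c^3 + c^2*(165 - 68*y) + c*(-42*y^2 + 601*y - 24) + 378*y^2 + 99*y - 27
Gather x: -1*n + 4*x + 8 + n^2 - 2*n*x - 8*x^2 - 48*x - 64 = n^2 - n - 8*x^2 + x*(-2*n - 44) - 56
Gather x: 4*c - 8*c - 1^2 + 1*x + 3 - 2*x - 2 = -4*c - x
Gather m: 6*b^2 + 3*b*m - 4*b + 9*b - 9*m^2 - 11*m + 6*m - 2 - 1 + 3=6*b^2 + 5*b - 9*m^2 + m*(3*b - 5)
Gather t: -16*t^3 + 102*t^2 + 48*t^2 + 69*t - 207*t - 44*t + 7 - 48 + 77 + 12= -16*t^3 + 150*t^2 - 182*t + 48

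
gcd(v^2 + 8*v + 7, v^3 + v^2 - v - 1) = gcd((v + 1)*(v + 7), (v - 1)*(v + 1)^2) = v + 1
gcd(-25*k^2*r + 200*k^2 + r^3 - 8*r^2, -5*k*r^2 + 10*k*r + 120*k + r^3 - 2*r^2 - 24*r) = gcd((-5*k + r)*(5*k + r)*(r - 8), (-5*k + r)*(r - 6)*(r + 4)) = -5*k + r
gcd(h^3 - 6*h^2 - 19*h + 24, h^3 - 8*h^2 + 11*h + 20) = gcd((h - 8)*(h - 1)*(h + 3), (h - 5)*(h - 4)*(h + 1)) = 1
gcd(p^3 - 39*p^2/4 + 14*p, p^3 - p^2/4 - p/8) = p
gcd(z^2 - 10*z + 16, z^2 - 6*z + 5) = 1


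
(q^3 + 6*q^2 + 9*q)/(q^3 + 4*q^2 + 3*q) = (q + 3)/(q + 1)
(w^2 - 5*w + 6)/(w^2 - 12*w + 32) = (w^2 - 5*w + 6)/(w^2 - 12*w + 32)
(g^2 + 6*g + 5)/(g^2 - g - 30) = (g + 1)/(g - 6)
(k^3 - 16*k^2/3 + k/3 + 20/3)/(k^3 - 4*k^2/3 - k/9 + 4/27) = 9*(k^2 - 4*k - 5)/(9*k^2 - 1)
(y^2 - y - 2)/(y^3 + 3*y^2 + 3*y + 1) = (y - 2)/(y^2 + 2*y + 1)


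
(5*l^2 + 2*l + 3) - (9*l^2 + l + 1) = -4*l^2 + l + 2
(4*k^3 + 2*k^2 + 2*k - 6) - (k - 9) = 4*k^3 + 2*k^2 + k + 3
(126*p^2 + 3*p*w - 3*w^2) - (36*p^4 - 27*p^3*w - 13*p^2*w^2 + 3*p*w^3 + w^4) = -36*p^4 + 27*p^3*w + 13*p^2*w^2 + 126*p^2 - 3*p*w^3 + 3*p*w - w^4 - 3*w^2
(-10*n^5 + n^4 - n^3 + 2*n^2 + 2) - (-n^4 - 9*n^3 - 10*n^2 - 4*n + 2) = -10*n^5 + 2*n^4 + 8*n^3 + 12*n^2 + 4*n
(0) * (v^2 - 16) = 0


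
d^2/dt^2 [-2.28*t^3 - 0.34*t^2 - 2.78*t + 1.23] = -13.68*t - 0.68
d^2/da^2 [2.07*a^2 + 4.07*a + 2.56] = 4.14000000000000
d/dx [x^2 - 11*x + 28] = 2*x - 11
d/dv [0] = 0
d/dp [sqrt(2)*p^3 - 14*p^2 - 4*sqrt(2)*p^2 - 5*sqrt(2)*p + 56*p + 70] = 3*sqrt(2)*p^2 - 28*p - 8*sqrt(2)*p - 5*sqrt(2) + 56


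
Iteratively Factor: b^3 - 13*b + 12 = (b - 3)*(b^2 + 3*b - 4) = (b - 3)*(b - 1)*(b + 4)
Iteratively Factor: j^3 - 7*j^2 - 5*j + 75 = (j - 5)*(j^2 - 2*j - 15) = (j - 5)*(j + 3)*(j - 5)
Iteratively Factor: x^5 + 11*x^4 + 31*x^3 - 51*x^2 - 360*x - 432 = (x + 3)*(x^4 + 8*x^3 + 7*x^2 - 72*x - 144) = (x - 3)*(x + 3)*(x^3 + 11*x^2 + 40*x + 48) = (x - 3)*(x + 3)*(x + 4)*(x^2 + 7*x + 12) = (x - 3)*(x + 3)^2*(x + 4)*(x + 4)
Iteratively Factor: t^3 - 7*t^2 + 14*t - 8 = (t - 2)*(t^2 - 5*t + 4) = (t - 2)*(t - 1)*(t - 4)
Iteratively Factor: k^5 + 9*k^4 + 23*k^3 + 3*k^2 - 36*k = (k + 3)*(k^4 + 6*k^3 + 5*k^2 - 12*k) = (k - 1)*(k + 3)*(k^3 + 7*k^2 + 12*k) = (k - 1)*(k + 3)*(k + 4)*(k^2 + 3*k) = (k - 1)*(k + 3)^2*(k + 4)*(k)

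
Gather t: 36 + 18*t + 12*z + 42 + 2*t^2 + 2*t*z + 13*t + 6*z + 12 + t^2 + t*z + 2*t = 3*t^2 + t*(3*z + 33) + 18*z + 90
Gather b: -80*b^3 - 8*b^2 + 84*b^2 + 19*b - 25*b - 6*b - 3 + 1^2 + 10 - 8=-80*b^3 + 76*b^2 - 12*b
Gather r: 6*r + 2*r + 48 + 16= 8*r + 64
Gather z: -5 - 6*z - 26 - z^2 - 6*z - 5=-z^2 - 12*z - 36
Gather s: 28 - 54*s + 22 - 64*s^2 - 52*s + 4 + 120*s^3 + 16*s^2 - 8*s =120*s^3 - 48*s^2 - 114*s + 54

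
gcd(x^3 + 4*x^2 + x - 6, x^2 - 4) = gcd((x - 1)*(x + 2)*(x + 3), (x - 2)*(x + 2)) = x + 2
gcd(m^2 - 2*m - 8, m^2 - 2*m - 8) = m^2 - 2*m - 8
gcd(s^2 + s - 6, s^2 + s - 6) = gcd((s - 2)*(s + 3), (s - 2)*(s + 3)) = s^2 + s - 6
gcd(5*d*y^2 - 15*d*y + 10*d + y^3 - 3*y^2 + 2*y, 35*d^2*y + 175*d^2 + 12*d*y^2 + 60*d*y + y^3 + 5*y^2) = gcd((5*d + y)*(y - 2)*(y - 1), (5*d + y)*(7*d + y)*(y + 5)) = 5*d + y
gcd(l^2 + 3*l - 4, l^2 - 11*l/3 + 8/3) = l - 1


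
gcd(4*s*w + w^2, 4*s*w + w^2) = 4*s*w + w^2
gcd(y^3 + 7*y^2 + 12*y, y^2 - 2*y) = y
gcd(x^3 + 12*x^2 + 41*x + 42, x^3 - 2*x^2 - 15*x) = x + 3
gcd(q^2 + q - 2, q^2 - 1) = q - 1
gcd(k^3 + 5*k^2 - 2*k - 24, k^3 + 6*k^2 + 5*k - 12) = k^2 + 7*k + 12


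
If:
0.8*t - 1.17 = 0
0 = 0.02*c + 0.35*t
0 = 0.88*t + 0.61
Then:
No Solution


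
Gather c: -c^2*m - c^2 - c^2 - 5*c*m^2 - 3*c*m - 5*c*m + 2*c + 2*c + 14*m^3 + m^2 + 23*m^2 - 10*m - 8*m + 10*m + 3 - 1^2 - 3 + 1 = c^2*(-m - 2) + c*(-5*m^2 - 8*m + 4) + 14*m^3 + 24*m^2 - 8*m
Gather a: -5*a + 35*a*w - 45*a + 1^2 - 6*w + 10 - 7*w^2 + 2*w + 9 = a*(35*w - 50) - 7*w^2 - 4*w + 20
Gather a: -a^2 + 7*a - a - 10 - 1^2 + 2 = -a^2 + 6*a - 9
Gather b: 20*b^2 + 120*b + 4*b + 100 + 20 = 20*b^2 + 124*b + 120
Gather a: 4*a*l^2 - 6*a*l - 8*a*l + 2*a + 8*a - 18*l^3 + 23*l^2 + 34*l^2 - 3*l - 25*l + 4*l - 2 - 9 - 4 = a*(4*l^2 - 14*l + 10) - 18*l^3 + 57*l^2 - 24*l - 15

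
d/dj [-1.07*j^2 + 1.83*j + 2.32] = 1.83 - 2.14*j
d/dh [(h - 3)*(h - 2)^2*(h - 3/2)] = 4*h^3 - 51*h^2/2 + 53*h - 36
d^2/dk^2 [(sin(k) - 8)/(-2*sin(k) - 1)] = 17*(sin(k) + cos(2*k) + 3)/(2*sin(k) + 1)^3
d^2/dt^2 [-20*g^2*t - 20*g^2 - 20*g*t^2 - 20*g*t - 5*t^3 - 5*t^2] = -40*g - 30*t - 10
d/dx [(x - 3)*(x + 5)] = 2*x + 2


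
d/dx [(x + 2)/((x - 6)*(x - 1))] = (-x^2 - 4*x + 20)/(x^4 - 14*x^3 + 61*x^2 - 84*x + 36)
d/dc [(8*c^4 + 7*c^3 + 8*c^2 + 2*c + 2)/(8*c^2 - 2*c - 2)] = c*(64*c^4 + 4*c^3 - 46*c^2 - 37*c - 32)/(2*(16*c^4 - 8*c^3 - 7*c^2 + 2*c + 1))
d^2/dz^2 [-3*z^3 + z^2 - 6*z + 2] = 2 - 18*z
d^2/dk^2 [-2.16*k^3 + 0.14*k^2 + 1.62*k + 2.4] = 0.28 - 12.96*k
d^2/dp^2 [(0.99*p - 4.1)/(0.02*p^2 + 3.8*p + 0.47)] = ((0.04*p + 3.8)*(0.08*p + 7.6)*(0.99*p - 4.1) - (0.1188*p + 7.36)*(0.02*p^2 + 3.8*p + 0.47))/(0.02*p^2 + 3.8*p + 0.47)^3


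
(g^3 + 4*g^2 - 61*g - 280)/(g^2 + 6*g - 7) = (g^2 - 3*g - 40)/(g - 1)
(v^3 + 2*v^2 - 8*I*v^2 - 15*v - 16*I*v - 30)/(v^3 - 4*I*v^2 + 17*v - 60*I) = (v + 2)/(v + 4*I)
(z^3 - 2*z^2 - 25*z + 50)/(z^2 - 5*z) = z + 3 - 10/z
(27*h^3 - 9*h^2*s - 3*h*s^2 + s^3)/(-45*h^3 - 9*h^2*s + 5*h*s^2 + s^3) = (-3*h + s)/(5*h + s)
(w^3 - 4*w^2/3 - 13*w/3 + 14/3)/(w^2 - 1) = (3*w^2 - w - 14)/(3*(w + 1))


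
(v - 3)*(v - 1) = v^2 - 4*v + 3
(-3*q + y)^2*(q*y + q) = 9*q^3*y + 9*q^3 - 6*q^2*y^2 - 6*q^2*y + q*y^3 + q*y^2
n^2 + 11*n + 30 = (n + 5)*(n + 6)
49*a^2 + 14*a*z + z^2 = (7*a + z)^2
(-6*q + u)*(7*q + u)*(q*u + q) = -42*q^3*u - 42*q^3 + q^2*u^2 + q^2*u + q*u^3 + q*u^2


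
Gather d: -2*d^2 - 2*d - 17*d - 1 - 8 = -2*d^2 - 19*d - 9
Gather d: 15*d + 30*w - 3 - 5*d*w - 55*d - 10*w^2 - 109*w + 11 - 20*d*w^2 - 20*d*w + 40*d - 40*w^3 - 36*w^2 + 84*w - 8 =d*(-20*w^2 - 25*w) - 40*w^3 - 46*w^2 + 5*w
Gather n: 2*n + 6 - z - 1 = 2*n - z + 5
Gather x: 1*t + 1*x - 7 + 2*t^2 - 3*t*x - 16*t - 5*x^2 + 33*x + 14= 2*t^2 - 15*t - 5*x^2 + x*(34 - 3*t) + 7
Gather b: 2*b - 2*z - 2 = 2*b - 2*z - 2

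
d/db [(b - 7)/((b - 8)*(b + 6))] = (-b^2 + 14*b - 62)/(b^4 - 4*b^3 - 92*b^2 + 192*b + 2304)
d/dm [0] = 0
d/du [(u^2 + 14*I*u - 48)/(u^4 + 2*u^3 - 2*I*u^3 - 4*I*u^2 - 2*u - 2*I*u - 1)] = (-2*u^3 - 42*I*u^2 + u*(178 - 16*I) + 110 - 96*I)/(u^6 + u^5*(3 - 3*I) - 9*I*u^4 + u^3*(-8 - 8*I) - 9*u^2 + u*(-3 + 3*I) + I)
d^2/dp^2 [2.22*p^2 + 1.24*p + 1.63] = 4.44000000000000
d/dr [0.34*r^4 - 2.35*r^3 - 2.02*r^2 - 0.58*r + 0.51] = 1.36*r^3 - 7.05*r^2 - 4.04*r - 0.58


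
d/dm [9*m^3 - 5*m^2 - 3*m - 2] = 27*m^2 - 10*m - 3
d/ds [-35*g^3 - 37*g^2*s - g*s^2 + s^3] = -37*g^2 - 2*g*s + 3*s^2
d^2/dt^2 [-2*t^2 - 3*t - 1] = -4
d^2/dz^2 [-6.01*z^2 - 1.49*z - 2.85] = -12.0200000000000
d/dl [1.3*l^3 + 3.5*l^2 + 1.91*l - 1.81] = 3.9*l^2 + 7.0*l + 1.91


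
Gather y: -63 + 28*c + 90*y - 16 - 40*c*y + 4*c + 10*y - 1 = 32*c + y*(100 - 40*c) - 80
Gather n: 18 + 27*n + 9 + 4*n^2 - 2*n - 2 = 4*n^2 + 25*n + 25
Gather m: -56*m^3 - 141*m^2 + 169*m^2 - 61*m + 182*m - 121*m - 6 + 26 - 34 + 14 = -56*m^3 + 28*m^2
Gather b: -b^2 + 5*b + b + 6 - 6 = -b^2 + 6*b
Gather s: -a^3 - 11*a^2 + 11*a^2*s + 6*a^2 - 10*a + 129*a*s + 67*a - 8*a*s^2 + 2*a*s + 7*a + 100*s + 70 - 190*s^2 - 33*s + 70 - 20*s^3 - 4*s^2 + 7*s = -a^3 - 5*a^2 + 64*a - 20*s^3 + s^2*(-8*a - 194) + s*(11*a^2 + 131*a + 74) + 140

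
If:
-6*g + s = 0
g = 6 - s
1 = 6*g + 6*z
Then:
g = 6/7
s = 36/7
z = -29/42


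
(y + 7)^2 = y^2 + 14*y + 49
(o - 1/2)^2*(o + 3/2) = o^3 + o^2/2 - 5*o/4 + 3/8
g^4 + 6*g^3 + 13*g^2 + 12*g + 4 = (g + 1)^2*(g + 2)^2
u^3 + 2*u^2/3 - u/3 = u*(u - 1/3)*(u + 1)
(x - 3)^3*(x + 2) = x^4 - 7*x^3 + 9*x^2 + 27*x - 54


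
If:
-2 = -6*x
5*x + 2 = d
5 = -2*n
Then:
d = 11/3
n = -5/2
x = 1/3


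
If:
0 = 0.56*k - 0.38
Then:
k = 0.68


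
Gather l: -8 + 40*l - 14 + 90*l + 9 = 130*l - 13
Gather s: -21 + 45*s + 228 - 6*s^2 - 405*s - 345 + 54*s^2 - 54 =48*s^2 - 360*s - 192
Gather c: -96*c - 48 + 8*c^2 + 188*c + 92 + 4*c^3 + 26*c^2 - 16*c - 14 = 4*c^3 + 34*c^2 + 76*c + 30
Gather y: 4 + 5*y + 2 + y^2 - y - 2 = y^2 + 4*y + 4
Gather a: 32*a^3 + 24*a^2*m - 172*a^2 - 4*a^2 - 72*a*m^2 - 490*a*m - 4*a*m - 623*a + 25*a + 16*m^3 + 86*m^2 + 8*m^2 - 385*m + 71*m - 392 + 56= 32*a^3 + a^2*(24*m - 176) + a*(-72*m^2 - 494*m - 598) + 16*m^3 + 94*m^2 - 314*m - 336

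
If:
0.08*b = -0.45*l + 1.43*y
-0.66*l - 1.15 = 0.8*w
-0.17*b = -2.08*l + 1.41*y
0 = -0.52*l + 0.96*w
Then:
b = -6.92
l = -1.05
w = -0.57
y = -0.72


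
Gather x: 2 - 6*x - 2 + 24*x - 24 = 18*x - 24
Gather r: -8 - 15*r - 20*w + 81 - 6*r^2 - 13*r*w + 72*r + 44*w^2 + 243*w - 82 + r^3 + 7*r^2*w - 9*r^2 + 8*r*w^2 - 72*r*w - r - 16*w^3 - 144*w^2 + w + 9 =r^3 + r^2*(7*w - 15) + r*(8*w^2 - 85*w + 56) - 16*w^3 - 100*w^2 + 224*w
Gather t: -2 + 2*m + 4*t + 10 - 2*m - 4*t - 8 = 0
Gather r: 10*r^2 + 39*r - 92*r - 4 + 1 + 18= 10*r^2 - 53*r + 15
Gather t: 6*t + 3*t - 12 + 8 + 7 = 9*t + 3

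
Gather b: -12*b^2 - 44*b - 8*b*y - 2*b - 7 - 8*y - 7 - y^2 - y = -12*b^2 + b*(-8*y - 46) - y^2 - 9*y - 14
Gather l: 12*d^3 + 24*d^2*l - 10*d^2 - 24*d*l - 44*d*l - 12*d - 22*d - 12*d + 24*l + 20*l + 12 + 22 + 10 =12*d^3 - 10*d^2 - 46*d + l*(24*d^2 - 68*d + 44) + 44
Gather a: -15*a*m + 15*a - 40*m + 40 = a*(15 - 15*m) - 40*m + 40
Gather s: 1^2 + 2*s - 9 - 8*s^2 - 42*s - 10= -8*s^2 - 40*s - 18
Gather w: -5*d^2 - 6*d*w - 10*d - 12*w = -5*d^2 - 10*d + w*(-6*d - 12)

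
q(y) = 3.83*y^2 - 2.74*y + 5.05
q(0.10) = 4.81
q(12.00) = 523.69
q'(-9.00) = -71.68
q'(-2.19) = -19.52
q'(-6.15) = -49.85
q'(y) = 7.66*y - 2.74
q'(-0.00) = -2.74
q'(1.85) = 11.43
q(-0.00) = 5.05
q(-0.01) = 5.08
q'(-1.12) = -11.32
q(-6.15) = 166.76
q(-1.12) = 12.92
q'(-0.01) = -2.82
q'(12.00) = 89.18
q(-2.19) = 29.42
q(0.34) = 4.56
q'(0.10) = -1.97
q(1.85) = 13.09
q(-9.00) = 339.94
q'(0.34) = -0.14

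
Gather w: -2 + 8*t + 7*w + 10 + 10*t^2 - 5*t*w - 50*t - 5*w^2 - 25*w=10*t^2 - 42*t - 5*w^2 + w*(-5*t - 18) + 8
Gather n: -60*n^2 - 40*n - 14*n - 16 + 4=-60*n^2 - 54*n - 12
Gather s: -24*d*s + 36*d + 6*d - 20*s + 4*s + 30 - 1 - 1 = 42*d + s*(-24*d - 16) + 28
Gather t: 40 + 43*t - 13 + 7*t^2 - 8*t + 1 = 7*t^2 + 35*t + 28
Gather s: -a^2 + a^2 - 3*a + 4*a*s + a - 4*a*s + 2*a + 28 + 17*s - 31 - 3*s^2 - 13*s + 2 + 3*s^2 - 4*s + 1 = 0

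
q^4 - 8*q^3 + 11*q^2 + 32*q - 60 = (q - 5)*(q - 3)*(q - 2)*(q + 2)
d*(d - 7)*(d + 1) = d^3 - 6*d^2 - 7*d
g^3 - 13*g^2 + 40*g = g*(g - 8)*(g - 5)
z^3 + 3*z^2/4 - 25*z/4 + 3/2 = (z - 2)*(z - 1/4)*(z + 3)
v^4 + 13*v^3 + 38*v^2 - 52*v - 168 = (v - 2)*(v + 2)*(v + 6)*(v + 7)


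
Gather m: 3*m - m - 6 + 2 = 2*m - 4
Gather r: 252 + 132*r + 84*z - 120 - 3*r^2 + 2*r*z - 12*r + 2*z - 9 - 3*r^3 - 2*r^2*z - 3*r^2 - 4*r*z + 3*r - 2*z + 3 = -3*r^3 + r^2*(-2*z - 6) + r*(123 - 2*z) + 84*z + 126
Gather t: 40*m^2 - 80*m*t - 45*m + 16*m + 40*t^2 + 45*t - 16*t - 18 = 40*m^2 - 29*m + 40*t^2 + t*(29 - 80*m) - 18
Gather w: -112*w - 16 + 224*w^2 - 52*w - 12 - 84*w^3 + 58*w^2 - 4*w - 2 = -84*w^3 + 282*w^2 - 168*w - 30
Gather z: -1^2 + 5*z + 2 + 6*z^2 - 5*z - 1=6*z^2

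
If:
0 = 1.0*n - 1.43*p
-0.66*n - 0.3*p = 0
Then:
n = 0.00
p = 0.00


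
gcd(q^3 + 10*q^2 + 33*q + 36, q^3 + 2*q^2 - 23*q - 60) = q^2 + 7*q + 12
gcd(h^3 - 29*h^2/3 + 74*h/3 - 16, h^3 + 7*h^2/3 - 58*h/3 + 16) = h^2 - 11*h/3 + 8/3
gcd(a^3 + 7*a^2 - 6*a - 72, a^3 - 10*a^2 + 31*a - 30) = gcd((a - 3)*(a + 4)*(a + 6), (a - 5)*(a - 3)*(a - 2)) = a - 3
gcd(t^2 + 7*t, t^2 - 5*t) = t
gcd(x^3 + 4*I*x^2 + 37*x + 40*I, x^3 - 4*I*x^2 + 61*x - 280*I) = x^2 + 3*I*x + 40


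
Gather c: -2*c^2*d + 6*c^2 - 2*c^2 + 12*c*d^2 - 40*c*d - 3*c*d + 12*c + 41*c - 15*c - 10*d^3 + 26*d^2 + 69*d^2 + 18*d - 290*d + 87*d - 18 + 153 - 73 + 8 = c^2*(4 - 2*d) + c*(12*d^2 - 43*d + 38) - 10*d^3 + 95*d^2 - 185*d + 70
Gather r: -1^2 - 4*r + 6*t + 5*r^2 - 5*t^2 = 5*r^2 - 4*r - 5*t^2 + 6*t - 1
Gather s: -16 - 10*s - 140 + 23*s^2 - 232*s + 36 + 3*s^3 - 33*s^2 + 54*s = 3*s^3 - 10*s^2 - 188*s - 120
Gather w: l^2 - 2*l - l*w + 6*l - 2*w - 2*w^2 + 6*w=l^2 + 4*l - 2*w^2 + w*(4 - l)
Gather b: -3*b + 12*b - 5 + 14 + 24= 9*b + 33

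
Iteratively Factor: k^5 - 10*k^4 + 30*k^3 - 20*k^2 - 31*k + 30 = (k - 3)*(k^4 - 7*k^3 + 9*k^2 + 7*k - 10) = (k - 5)*(k - 3)*(k^3 - 2*k^2 - k + 2) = (k - 5)*(k - 3)*(k + 1)*(k^2 - 3*k + 2) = (k - 5)*(k - 3)*(k - 1)*(k + 1)*(k - 2)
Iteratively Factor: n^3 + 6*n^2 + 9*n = (n + 3)*(n^2 + 3*n) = (n + 3)^2*(n)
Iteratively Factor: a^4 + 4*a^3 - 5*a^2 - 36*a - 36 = (a + 3)*(a^3 + a^2 - 8*a - 12) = (a + 2)*(a + 3)*(a^2 - a - 6) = (a + 2)^2*(a + 3)*(a - 3)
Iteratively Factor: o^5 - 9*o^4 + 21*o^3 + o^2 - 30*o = (o - 3)*(o^4 - 6*o^3 + 3*o^2 + 10*o) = (o - 3)*(o + 1)*(o^3 - 7*o^2 + 10*o) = (o - 3)*(o - 2)*(o + 1)*(o^2 - 5*o) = (o - 5)*(o - 3)*(o - 2)*(o + 1)*(o)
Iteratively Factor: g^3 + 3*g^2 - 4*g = (g - 1)*(g^2 + 4*g) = g*(g - 1)*(g + 4)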